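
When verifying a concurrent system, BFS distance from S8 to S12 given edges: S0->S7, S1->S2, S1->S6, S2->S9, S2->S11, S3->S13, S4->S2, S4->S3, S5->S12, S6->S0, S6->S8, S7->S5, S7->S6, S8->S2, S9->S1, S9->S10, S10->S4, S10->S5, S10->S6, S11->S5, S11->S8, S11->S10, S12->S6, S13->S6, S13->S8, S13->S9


BFS layer-by-layer from S8:
  dist 0: {S8}
  dist 1: {S2}
  dist 2: {S9, S11}
  dist 3: {S1, S5, S10}
  dist 4: {S4, S6, S12}
  -> S12 reached at distance 4
Shortest path length = 4

4


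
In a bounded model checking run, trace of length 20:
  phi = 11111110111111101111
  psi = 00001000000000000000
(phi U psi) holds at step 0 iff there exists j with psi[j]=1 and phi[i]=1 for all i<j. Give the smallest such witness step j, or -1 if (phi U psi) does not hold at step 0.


(phi U psi) at 0: need smallest j with psi[j]=1 and phi[i]=1 for all i in [0,j).
Scan from step 0:
  step 0: phi=1, psi=0 -> continue
  step 1: phi=1, psi=0 -> continue
  step 2: phi=1, psi=0 -> continue
  step 3: phi=1, psi=0 -> continue
  step 4: psi=1 and phi held for [0,4) -> witness found
Witness step = 4

4


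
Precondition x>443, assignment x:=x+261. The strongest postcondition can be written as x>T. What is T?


Formula: sp(P, x:=E) = exists old_x. (x = E[old_x/x]) AND P[old_x/x] (old_x is the value of x before the assignment; eliminate old_x by solving x = E[old_x/x] for old_x)
Step 1: Precondition P: x>443, i.e. old_x > 443
Step 2: Assignment gives x = old_x + 261, so old_x = x - 261
Step 3: Substitute into P: x - 261 > 443
Step 4: Simplify: x > 443+261 = 704

704


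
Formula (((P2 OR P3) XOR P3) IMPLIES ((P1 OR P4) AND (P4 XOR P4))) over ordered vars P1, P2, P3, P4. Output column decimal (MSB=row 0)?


Formula: (((P2 OR P3) XOR P3) IMPLIES ((P1 OR P4) AND (P4 XOR P4))) over P1, P2, P3, P4 (16 rows)
Evaluate each row (bits = P1,P2,P3,P4, MSB first):
  row 0 [0000]: (((0 OR 0) XOR 0) IMPLIES ((0 OR 0) AND (0 XOR 0))) -> 1
  row 1 [0001]: (((0 OR 0) XOR 0) IMPLIES ((0 OR 1) AND (1 XOR 1))) -> 1
  row 2 [0010]: (((0 OR 1) XOR 1) IMPLIES ((0 OR 0) AND (0 XOR 0))) -> 1
  row 3 [0011]: (((0 OR 1) XOR 1) IMPLIES ((0 OR 1) AND (1 XOR 1))) -> 1
  row 4 [0100]: (((1 OR 0) XOR 0) IMPLIES ((0 OR 0) AND (0 XOR 0))) -> 0
  row 5 [0101]: (((1 OR 0) XOR 0) IMPLIES ((0 OR 1) AND (1 XOR 1))) -> 0
  row 6 [0110]: (((1 OR 1) XOR 1) IMPLIES ((0 OR 0) AND (0 XOR 0))) -> 1
  row 7 [0111]: (((1 OR 1) XOR 1) IMPLIES ((0 OR 1) AND (1 XOR 1))) -> 1
  row 8 [1000]: (((0 OR 0) XOR 0) IMPLIES ((1 OR 0) AND (0 XOR 0))) -> 1
  row 9 [1001]: (((0 OR 0) XOR 0) IMPLIES ((1 OR 1) AND (1 XOR 1))) -> 1
  row 10 [1010]: (((0 OR 1) XOR 1) IMPLIES ((1 OR 0) AND (0 XOR 0))) -> 1
  row 11 [1011]: (((0 OR 1) XOR 1) IMPLIES ((1 OR 1) AND (1 XOR 1))) -> 1
  row 12 [1100]: (((1 OR 0) XOR 0) IMPLIES ((1 OR 0) AND (0 XOR 0))) -> 0
  row 13 [1101]: (((1 OR 0) XOR 0) IMPLIES ((1 OR 1) AND (1 XOR 1))) -> 0
  row 14 [1110]: (((1 OR 1) XOR 1) IMPLIES ((1 OR 0) AND (0 XOR 0))) -> 1
  row 15 [1111]: (((1 OR 1) XOR 1) IMPLIES ((1 OR 1) AND (1 XOR 1))) -> 1
Full result column, 4 rows per line (P1,P2 fixed per line; P3,P4 runs 00..11 left to right):
  rows 0-3 [P1,P2=00]: 1111  = hex F
  rows 4-7 [P1,P2=01]: 0011  = hex 3
  rows 8-11 [P1,P2=10]: 1111  = hex F
  rows 12-15 [P1,P2=11]: 0011  = hex 3
Output column (row 0 .. row 15) = 1111001111110011
Output column grouped in 4s = 1111 0011 1111 0011 = 0xF3F3
Convert to decimal digit by digit (value = value*16 + digit):
  F -> 15
  15*16 + 3 = 243
  243*16 + 15 (F) = 3903
  3903*16 + 3 = 62451
Decimal = 62451

62451


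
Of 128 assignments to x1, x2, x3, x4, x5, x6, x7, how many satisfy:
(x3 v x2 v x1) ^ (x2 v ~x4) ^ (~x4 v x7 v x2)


CNF with 3 clauses over 7 vars (128 assignments).
An assignment satisfies CNF iff every clause has >=1 true literal.
Check each row (bits = x1,x2,x3,x4,x5,x6,x7; clause T/F shown):
  row 0 [0000000]: clauses=FTT -> 0
  row 1 [0000001]: clauses=FTT -> 0
  row 2 [0000010]: clauses=FTT -> 0
  row 3 [0000011]: clauses=FTT -> 0
  row 4 [0000100]: clauses=FTT -> 0
  (every remaining row is evaluated the same way; all 128 results are listed next)
Full result column, 8 rows per line (x1,x2,x3,x4 fixed per line; x5,x6,x7 runs 000..111 left to right):
  rows 0-7 [x1,x2,x3,x4=0000]: 00000000  (ones: 0)
  rows 8-15 [x1,x2,x3,x4=0001]: 00000000  (ones: 0)
  rows 16-23 [x1,x2,x3,x4=0010]: 11111111  (ones: 8)
  rows 24-31 [x1,x2,x3,x4=0011]: 00000000  (ones: 0)
  rows 32-39 [x1,x2,x3,x4=0100]: 11111111  (ones: 8)
  rows 40-47 [x1,x2,x3,x4=0101]: 11111111  (ones: 8)
  rows 48-55 [x1,x2,x3,x4=0110]: 11111111  (ones: 8)
  rows 56-63 [x1,x2,x3,x4=0111]: 11111111  (ones: 8)
  rows 64-71 [x1,x2,x3,x4=1000]: 11111111  (ones: 8)
  rows 72-79 [x1,x2,x3,x4=1001]: 00000000  (ones: 0)
  rows 80-87 [x1,x2,x3,x4=1010]: 11111111  (ones: 8)
  rows 88-95 [x1,x2,x3,x4=1011]: 00000000  (ones: 0)
  rows 96-103 [x1,x2,x3,x4=1100]: 11111111  (ones: 8)
  rows 104-111 [x1,x2,x3,x4=1101]: 11111111  (ones: 8)
  rows 112-119 [x1,x2,x3,x4=1110]: 11111111  (ones: 8)
  rows 120-127 [x1,x2,x3,x4=1111]: 11111111  (ones: 8)
Satisfying assignments = 0+0+8+0+8+8+8+8+8+0+8+0+8+8+8+8 = 88

88


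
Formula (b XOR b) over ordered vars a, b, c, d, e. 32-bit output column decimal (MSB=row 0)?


Formula: (b XOR b) over a, b, c, d, e (32 rows)
Evaluate each row (bits = a,b,c,d,e, MSB first):
  row 0 [00000]: (0 XOR 0) -> 0
  row 1 [00001]: (0 XOR 0) -> 0
  row 2 [00010]: (0 XOR 0) -> 0
  row 3 [00011]: (0 XOR 0) -> 0
  row 4 [00100]: (0 XOR 0) -> 0
  row 5 [00101]: (0 XOR 0) -> 0
  row 6 [00110]: (0 XOR 0) -> 0
  row 7 [00111]: (0 XOR 0) -> 0
  row 8 [01000]: (1 XOR 1) -> 0
  row 9 [01001]: (1 XOR 1) -> 0
  row 10 [01010]: (1 XOR 1) -> 0
  row 11 [01011]: (1 XOR 1) -> 0
  row 12 [01100]: (1 XOR 1) -> 0
  row 13 [01101]: (1 XOR 1) -> 0
  row 14 [01110]: (1 XOR 1) -> 0
  row 15 [01111]: (1 XOR 1) -> 0
  row 16 [10000]: (0 XOR 0) -> 0
  row 17 [10001]: (0 XOR 0) -> 0
  row 18 [10010]: (0 XOR 0) -> 0
  row 19 [10011]: (0 XOR 0) -> 0
  row 20 [10100]: (0 XOR 0) -> 0
  row 21 [10101]: (0 XOR 0) -> 0
  row 22 [10110]: (0 XOR 0) -> 0
  row 23 [10111]: (0 XOR 0) -> 0
  row 24 [11000]: (1 XOR 1) -> 0
  row 25 [11001]: (1 XOR 1) -> 0
  row 26 [11010]: (1 XOR 1) -> 0
  row 27 [11011]: (1 XOR 1) -> 0
  row 28 [11100]: (1 XOR 1) -> 0
  row 29 [11101]: (1 XOR 1) -> 0
  row 30 [11110]: (1 XOR 1) -> 0
  row 31 [11111]: (1 XOR 1) -> 0
Full result column, 4 rows per line (a,b,c fixed per line; d,e runs 00..11 left to right):
  rows 0-3 [a,b,c=000]: 0000  = hex 0
  rows 4-7 [a,b,c=001]: 0000  = hex 0
  rows 8-11 [a,b,c=010]: 0000  = hex 0
  rows 12-15 [a,b,c=011]: 0000  = hex 0
  rows 16-19 [a,b,c=100]: 0000  = hex 0
  rows 20-23 [a,b,c=101]: 0000  = hex 0
  rows 24-27 [a,b,c=110]: 0000  = hex 0
  rows 28-31 [a,b,c=111]: 0000  = hex 0
Output column (row 0 .. row 31) = 00000000000000000000000000000000
Output column grouped in 4s = 0000 0000 0000 0000 0000 0000 0000 0000 = 0x00000000
Convert to decimal digit by digit (value = value*16 + digit):
  0 -> 0
  0*16 + 0 = 0
  0*16 + 0 = 0
  0*16 + 0 = 0
  0*16 + 0 = 0
  0*16 + 0 = 0
  0*16 + 0 = 0
  0*16 + 0 = 0
Decimal = 0

0


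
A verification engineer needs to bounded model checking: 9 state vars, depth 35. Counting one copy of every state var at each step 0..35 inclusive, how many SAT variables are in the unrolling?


BMC unrolls to depth k, creating one copy of each state var for steps 0..k.
Step count = 35 + 1 = 36 (steps 0 through 35)
Vars per step = 9
Total = 9 * 36 = 324

324


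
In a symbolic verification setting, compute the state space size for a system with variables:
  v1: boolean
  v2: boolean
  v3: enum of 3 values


State space = product of domain sizes of all variables.
Domain sizes:
  v1 (boolean): 2
  v2 (boolean): 2
  v3 (enum of 3 values): 3
Product = 2 * 2 * 3 = 12

12


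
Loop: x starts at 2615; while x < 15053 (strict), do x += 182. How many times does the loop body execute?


Step 1: x goes from 2615 toward 15053 by 182; the body runs while x<15053, so iterations = ceil((bound-start)/step)
Step 2: Distance=12438
Step 3: ceil(12438/182)=69

69


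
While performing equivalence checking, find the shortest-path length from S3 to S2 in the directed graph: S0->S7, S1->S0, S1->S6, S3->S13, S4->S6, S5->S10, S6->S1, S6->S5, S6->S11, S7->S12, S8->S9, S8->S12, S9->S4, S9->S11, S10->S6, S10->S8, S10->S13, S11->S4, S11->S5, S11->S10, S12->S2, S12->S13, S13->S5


BFS layer-by-layer from S3:
  dist 0: {S3}
  dist 1: {S13}
  dist 2: {S5}
  dist 3: {S10}
  dist 4: {S6, S8}
  dist 5: {S1, S9, S11, S12}
  dist 6: {S0, S2, S4}
  -> S2 reached at distance 6
Shortest path length = 6

6


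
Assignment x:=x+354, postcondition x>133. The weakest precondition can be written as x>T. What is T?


Formula: wp(x:=E, P) = P[E/x] (substitute E for x in postcondition)
Step 1: Postcondition: x>133
Step 2: Substitute x+354 for x: x+354>133
Step 3: Solve for x: x > 133-354 = -221

-221


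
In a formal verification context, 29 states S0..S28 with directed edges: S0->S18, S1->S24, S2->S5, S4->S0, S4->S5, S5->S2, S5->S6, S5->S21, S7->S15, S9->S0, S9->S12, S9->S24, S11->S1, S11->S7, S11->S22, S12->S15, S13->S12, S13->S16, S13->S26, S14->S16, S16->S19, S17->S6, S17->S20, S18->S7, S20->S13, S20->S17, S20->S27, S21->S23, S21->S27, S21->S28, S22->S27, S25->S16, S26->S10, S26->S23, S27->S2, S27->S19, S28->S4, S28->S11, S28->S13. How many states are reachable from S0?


BFS from S0:
  layer 0: {S0}
  layer 1: {S18}
  layer 2: {S7}
  layer 3: {S15}
Reachable set: {S0, S7, S15, S18}
Count = 4

4


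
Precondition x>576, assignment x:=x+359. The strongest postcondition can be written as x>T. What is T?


Formula: sp(P, x:=E) = exists old_x. (x = E[old_x/x]) AND P[old_x/x] (old_x is the value of x before the assignment; eliminate old_x by solving x = E[old_x/x] for old_x)
Step 1: Precondition P: x>576, i.e. old_x > 576
Step 2: Assignment gives x = old_x + 359, so old_x = x - 359
Step 3: Substitute into P: x - 359 > 576
Step 4: Simplify: x > 576+359 = 935

935


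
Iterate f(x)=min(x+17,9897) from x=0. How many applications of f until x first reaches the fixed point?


Step 1: x=0, cap=9897, increment=17
Step 2: x grows by 17 each step until capped at 9897; fixed point is x=9897
Step 3: iterations = ceil(9897/17) = 583

583


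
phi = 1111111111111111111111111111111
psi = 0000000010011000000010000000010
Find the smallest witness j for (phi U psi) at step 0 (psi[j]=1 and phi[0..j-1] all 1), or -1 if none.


(phi U psi) at 0: need smallest j with psi[j]=1 and phi[i]=1 for all i in [0,j).
Scan from step 0:
  step 0: phi=1, psi=0 -> continue
  step 1: phi=1, psi=0 -> continue
  step 2: phi=1, psi=0 -> continue
  step 3: phi=1, psi=0 -> continue
  step 8: psi=1 and phi held for [0,8) -> witness found
Witness step = 8

8


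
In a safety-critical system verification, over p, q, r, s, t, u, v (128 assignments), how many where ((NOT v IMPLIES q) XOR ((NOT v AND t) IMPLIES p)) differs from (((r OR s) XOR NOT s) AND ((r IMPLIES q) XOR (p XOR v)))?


F1 = ((NOT v IMPLIES q) XOR ((NOT v AND t) IMPLIES p))
F2 = (((r OR s) XOR NOT s) AND ((r IMPLIES q) XOR (p XOR v)))
Evaluate both on each of 128 rows (bits = p,q,r,s,t,u,v):
  row 0 [0000000]: F1=1 F2=1 -> 0
  row 1 [0000001]: F1=0 F2=0 -> 0
  row 2 [0000010]: F1=1 F2=1 -> 0
  row 3 [0000011]: F1=0 F2=0 -> 0
  row 4 [0000100]: F1=0 F2=1 (differ) -> 1
  (every remaining row is evaluated the same way; all 128 results are listed next)
Full result column, 8 rows per line (p,q,r,s fixed per line; t,u,v runs 000..111 left to right):
  rows 0-7 [p,q,r,s=0000]: 00001010  (ones: 2)
  rows 8-15 [p,q,r,s=0001]: 00001010  (ones: 2)
  rows 16-23 [p,q,r,s=0010]: 10100000  (ones: 2)
  rows 24-31 [p,q,r,s=0011]: 11110101  (ones: 6)
  rows 32-39 [p,q,r,s=0100]: 10100000  (ones: 2)
  rows 40-47 [p,q,r,s=0101]: 10100000  (ones: 2)
  rows 48-55 [p,q,r,s=0110]: 00001010  (ones: 2)
  rows 56-63 [p,q,r,s=0111]: 10100000  (ones: 2)
  rows 64-71 [p,q,r,s=1000]: 11111111  (ones: 8)
  rows 72-79 [p,q,r,s=1001]: 11111111  (ones: 8)
  rows 80-87 [p,q,r,s=1010]: 10101010  (ones: 4)
  rows 88-95 [p,q,r,s=1011]: 00000000  (ones: 0)
  rows 96-103 [p,q,r,s=1100]: 01010101  (ones: 4)
  rows 104-111 [p,q,r,s=1101]: 01010101  (ones: 4)
  rows 112-119 [p,q,r,s=1110]: 00000000  (ones: 0)
  rows 120-127 [p,q,r,s=1111]: 01010101  (ones: 4)
Disagreements = 2+2+2+6+2+2+2+2+8+8+4+0+4+4+0+4 = 52

52


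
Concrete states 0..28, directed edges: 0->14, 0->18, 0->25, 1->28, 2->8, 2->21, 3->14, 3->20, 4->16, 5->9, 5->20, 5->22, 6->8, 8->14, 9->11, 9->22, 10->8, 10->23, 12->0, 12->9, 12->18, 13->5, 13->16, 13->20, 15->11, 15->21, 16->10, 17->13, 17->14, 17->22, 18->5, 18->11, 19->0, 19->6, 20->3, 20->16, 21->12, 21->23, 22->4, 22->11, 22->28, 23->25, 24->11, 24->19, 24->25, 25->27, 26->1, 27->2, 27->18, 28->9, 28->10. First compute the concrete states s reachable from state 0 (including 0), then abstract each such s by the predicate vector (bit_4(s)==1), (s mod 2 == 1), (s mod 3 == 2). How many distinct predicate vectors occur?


BFS from 0:
Concrete reachable: {0, 2, 3, 4, 5, 8, 9, 10, 11, 12, 14, 16, 18, 20, 21, 22, 23, 25, 27, 28}
Abstract via predicates (bit_4(s)==1), (s mod 2 == 1), (s mod 3 == 2):
  (0,0,0) <- {0, 4, 10, 12}
  (0,0,1) <- {2, 8, 14}
  (0,1,0) <- {3, 9}
  (0,1,1) <- {5, 11}
  (1,0,0) <- {16, 18, 22, 28}
  (1,0,1) <- {20}
  (1,1,0) <- {21, 25, 27}
  (1,1,1) <- {23}
Distinct abstract states = 8

8


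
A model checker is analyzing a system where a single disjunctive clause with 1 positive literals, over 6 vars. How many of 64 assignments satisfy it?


Step 1: Total=2^6=64
Step 2: Unsat when all 1 false: 2^5=32
Step 3: Sat=64-32=32

32


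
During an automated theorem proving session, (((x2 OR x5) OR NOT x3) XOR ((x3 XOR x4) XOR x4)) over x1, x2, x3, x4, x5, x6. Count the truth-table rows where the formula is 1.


Formula: (((x2 OR x5) OR NOT x3) XOR ((x3 XOR x4) XOR x4)) over 6 vars (64 rows)
Evaluate each row (x1, x2, x3, x4, x5, x6 as bits, MSB first):
  row 0 [000000]: (((0 OR 0) OR NOT 0) XOR ((0 XOR 0) XOR 0)) -> 1
  row 1 [000001]: (((0 OR 0) OR NOT 0) XOR ((0 XOR 0) XOR 0)) -> 1
  row 2 [000010]: (((0 OR 1) OR NOT 0) XOR ((0 XOR 0) XOR 0)) -> 1
  row 3 [000011]: (((0 OR 1) OR NOT 0) XOR ((0 XOR 0) XOR 0)) -> 1
  row 4 [000100]: (((0 OR 0) OR NOT 0) XOR ((0 XOR 1) XOR 1)) -> 1
  (every remaining row is evaluated the same way; all 64 results are listed next)
Full result column, 8 rows per line (x1,x2,x3 fixed per line; x4,x5,x6 runs 000..111 left to right):
  rows 0-7 [x1,x2,x3=000]: 11111111  (ones: 8)
  rows 8-15 [x1,x2,x3=001]: 11001100  (ones: 4)
  rows 16-23 [x1,x2,x3=010]: 11111111  (ones: 8)
  rows 24-31 [x1,x2,x3=011]: 00000000  (ones: 0)
  rows 32-39 [x1,x2,x3=100]: 11111111  (ones: 8)
  rows 40-47 [x1,x2,x3=101]: 11001100  (ones: 4)
  rows 48-55 [x1,x2,x3=110]: 11111111  (ones: 8)
  rows 56-63 [x1,x2,x3=111]: 00000000  (ones: 0)
Count of 1-rows = 8+4+8+0+8+4+8+0 = 40

40


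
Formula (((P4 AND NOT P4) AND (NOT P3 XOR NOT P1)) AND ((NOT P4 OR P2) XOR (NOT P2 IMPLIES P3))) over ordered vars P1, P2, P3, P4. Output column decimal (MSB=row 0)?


Formula: (((P4 AND NOT P4) AND (NOT P3 XOR NOT P1)) AND ((NOT P4 OR P2) XOR (NOT P2 IMPLIES P3))) over P1, P2, P3, P4 (16 rows)
Evaluate each row (bits = P1,P2,P3,P4, MSB first):
  row 0 [0000]: (((0 AND NOT 0) AND (NOT 0 XOR NOT 0)) AND ((NOT 0 OR 0) XOR (NOT 0 IMPLIES 0))) -> 0
  row 1 [0001]: (((1 AND NOT 1) AND (NOT 0 XOR NOT 0)) AND ((NOT 1 OR 0) XOR (NOT 0 IMPLIES 0))) -> 0
  row 2 [0010]: (((0 AND NOT 0) AND (NOT 1 XOR NOT 0)) AND ((NOT 0 OR 0) XOR (NOT 0 IMPLIES 1))) -> 0
  row 3 [0011]: (((1 AND NOT 1) AND (NOT 1 XOR NOT 0)) AND ((NOT 1 OR 0) XOR (NOT 0 IMPLIES 1))) -> 0
  row 4 [0100]: (((0 AND NOT 0) AND (NOT 0 XOR NOT 0)) AND ((NOT 0 OR 1) XOR (NOT 1 IMPLIES 0))) -> 0
  row 5 [0101]: (((1 AND NOT 1) AND (NOT 0 XOR NOT 0)) AND ((NOT 1 OR 1) XOR (NOT 1 IMPLIES 0))) -> 0
  row 6 [0110]: (((0 AND NOT 0) AND (NOT 1 XOR NOT 0)) AND ((NOT 0 OR 1) XOR (NOT 1 IMPLIES 1))) -> 0
  row 7 [0111]: (((1 AND NOT 1) AND (NOT 1 XOR NOT 0)) AND ((NOT 1 OR 1) XOR (NOT 1 IMPLIES 1))) -> 0
  row 8 [1000]: (((0 AND NOT 0) AND (NOT 0 XOR NOT 1)) AND ((NOT 0 OR 0) XOR (NOT 0 IMPLIES 0))) -> 0
  row 9 [1001]: (((1 AND NOT 1) AND (NOT 0 XOR NOT 1)) AND ((NOT 1 OR 0) XOR (NOT 0 IMPLIES 0))) -> 0
  row 10 [1010]: (((0 AND NOT 0) AND (NOT 1 XOR NOT 1)) AND ((NOT 0 OR 0) XOR (NOT 0 IMPLIES 1))) -> 0
  row 11 [1011]: (((1 AND NOT 1) AND (NOT 1 XOR NOT 1)) AND ((NOT 1 OR 0) XOR (NOT 0 IMPLIES 1))) -> 0
  row 12 [1100]: (((0 AND NOT 0) AND (NOT 0 XOR NOT 1)) AND ((NOT 0 OR 1) XOR (NOT 1 IMPLIES 0))) -> 0
  row 13 [1101]: (((1 AND NOT 1) AND (NOT 0 XOR NOT 1)) AND ((NOT 1 OR 1) XOR (NOT 1 IMPLIES 0))) -> 0
  row 14 [1110]: (((0 AND NOT 0) AND (NOT 1 XOR NOT 1)) AND ((NOT 0 OR 1) XOR (NOT 1 IMPLIES 1))) -> 0
  row 15 [1111]: (((1 AND NOT 1) AND (NOT 1 XOR NOT 1)) AND ((NOT 1 OR 1) XOR (NOT 1 IMPLIES 1))) -> 0
Full result column, 4 rows per line (P1,P2 fixed per line; P3,P4 runs 00..11 left to right):
  rows 0-3 [P1,P2=00]: 0000  = hex 0
  rows 4-7 [P1,P2=01]: 0000  = hex 0
  rows 8-11 [P1,P2=10]: 0000  = hex 0
  rows 12-15 [P1,P2=11]: 0000  = hex 0
Output column (row 0 .. row 15) = 0000000000000000
Output column grouped in 4s = 0000 0000 0000 0000 = 0x0000
Convert to decimal digit by digit (value = value*16 + digit):
  0 -> 0
  0*16 + 0 = 0
  0*16 + 0 = 0
  0*16 + 0 = 0
Decimal = 0

0


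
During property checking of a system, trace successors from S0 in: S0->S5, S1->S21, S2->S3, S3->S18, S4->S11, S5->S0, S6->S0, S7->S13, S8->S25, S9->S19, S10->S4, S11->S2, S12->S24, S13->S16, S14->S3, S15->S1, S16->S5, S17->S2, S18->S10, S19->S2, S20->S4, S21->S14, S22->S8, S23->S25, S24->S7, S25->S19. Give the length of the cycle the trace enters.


Trace from S0 until a state repeats:
  S0 -> S5 -> S0
S0 first seen at step 0, revisited at step 2.
Cycle length = 2 - 0 = 2

2


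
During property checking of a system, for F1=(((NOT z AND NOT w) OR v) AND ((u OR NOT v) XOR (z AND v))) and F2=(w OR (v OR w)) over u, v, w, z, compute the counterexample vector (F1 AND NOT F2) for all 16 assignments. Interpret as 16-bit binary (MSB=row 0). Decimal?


F1 = (((NOT z AND NOT w) OR v) AND ((u OR NOT v) XOR (z AND v)))
F2 = (w OR (v OR w))
Counterexample to F1=>F2 is where F1=1 and F2=0.
Evaluate each row (bits = u,v,w,z, MSB first):
  row 0 [0000]: F1=1 F2=0 -> F1&~F2 -> 1
  row 1 [0001]: F1=0 F2=0 -> F1&~F2 -> 0
  row 2 [0010]: F1=0 F2=1 -> F1&~F2 -> 0
  row 3 [0011]: F1=0 F2=1 -> F1&~F2 -> 0
  row 4 [0100]: F1=0 F2=1 -> F1&~F2 -> 0
  row 5 [0101]: F1=1 F2=1 -> F1&~F2 -> 0
  row 6 [0110]: F1=0 F2=1 -> F1&~F2 -> 0
  row 7 [0111]: F1=1 F2=1 -> F1&~F2 -> 0
  row 8 [1000]: F1=1 F2=0 -> F1&~F2 -> 1
  row 9 [1001]: F1=0 F2=0 -> F1&~F2 -> 0
  row 10 [1010]: F1=0 F2=1 -> F1&~F2 -> 0
  row 11 [1011]: F1=0 F2=1 -> F1&~F2 -> 0
  row 12 [1100]: F1=1 F2=1 -> F1&~F2 -> 0
  row 13 [1101]: F1=0 F2=1 -> F1&~F2 -> 0
  row 14 [1110]: F1=1 F2=1 -> F1&~F2 -> 0
  row 15 [1111]: F1=0 F2=1 -> F1&~F2 -> 0
Full result column, 4 rows per line (u,v fixed per line; w,z runs 00..11 left to right):
  rows 0-3 [u,v=00]: 1000  = hex 8
  rows 4-7 [u,v=01]: 0000  = hex 0
  rows 8-11 [u,v=10]: 1000  = hex 8
  rows 12-15 [u,v=11]: 0000  = hex 0
Counterexample vector (row 0 .. row 15) = 1000000010000000
Output column grouped in 4s = 1000 0000 1000 0000 = 0x8080
Convert to decimal digit by digit (value = value*16 + digit):
  8 -> 8
  8*16 + 0 = 128
  128*16 + 8 = 2056
  2056*16 + 0 = 32896
Decimal = 32896

32896


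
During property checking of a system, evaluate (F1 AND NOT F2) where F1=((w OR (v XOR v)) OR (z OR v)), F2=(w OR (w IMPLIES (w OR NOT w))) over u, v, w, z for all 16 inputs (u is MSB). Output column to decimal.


F1 = ((w OR (v XOR v)) OR (z OR v))
F2 = (w OR (w IMPLIES (w OR NOT w)))
Counterexample to F1=>F2 is where F1=1 and F2=0.
Evaluate each row (bits = u,v,w,z, MSB first):
  row 0 [0000]: F1=0 F2=1 -> F1&~F2 -> 0
  row 1 [0001]: F1=1 F2=1 -> F1&~F2 -> 0
  row 2 [0010]: F1=1 F2=1 -> F1&~F2 -> 0
  row 3 [0011]: F1=1 F2=1 -> F1&~F2 -> 0
  row 4 [0100]: F1=1 F2=1 -> F1&~F2 -> 0
  row 5 [0101]: F1=1 F2=1 -> F1&~F2 -> 0
  row 6 [0110]: F1=1 F2=1 -> F1&~F2 -> 0
  row 7 [0111]: F1=1 F2=1 -> F1&~F2 -> 0
  row 8 [1000]: F1=0 F2=1 -> F1&~F2 -> 0
  row 9 [1001]: F1=1 F2=1 -> F1&~F2 -> 0
  row 10 [1010]: F1=1 F2=1 -> F1&~F2 -> 0
  row 11 [1011]: F1=1 F2=1 -> F1&~F2 -> 0
  row 12 [1100]: F1=1 F2=1 -> F1&~F2 -> 0
  row 13 [1101]: F1=1 F2=1 -> F1&~F2 -> 0
  row 14 [1110]: F1=1 F2=1 -> F1&~F2 -> 0
  row 15 [1111]: F1=1 F2=1 -> F1&~F2 -> 0
Full result column, 4 rows per line (u,v fixed per line; w,z runs 00..11 left to right):
  rows 0-3 [u,v=00]: 0000  = hex 0
  rows 4-7 [u,v=01]: 0000  = hex 0
  rows 8-11 [u,v=10]: 0000  = hex 0
  rows 12-15 [u,v=11]: 0000  = hex 0
Counterexample vector (row 0 .. row 15) = 0000000000000000
Output column grouped in 4s = 0000 0000 0000 0000 = 0x0000
Convert to decimal digit by digit (value = value*16 + digit):
  0 -> 0
  0*16 + 0 = 0
  0*16 + 0 = 0
  0*16 + 0 = 0
Decimal = 0

0


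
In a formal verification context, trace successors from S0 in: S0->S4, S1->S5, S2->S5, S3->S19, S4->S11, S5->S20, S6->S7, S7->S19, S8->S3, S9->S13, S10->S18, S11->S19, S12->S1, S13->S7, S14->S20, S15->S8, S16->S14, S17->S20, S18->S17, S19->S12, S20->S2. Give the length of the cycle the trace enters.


Trace from S0 until a state repeats:
  S0 -> S4 -> S11 -> S19 -> S12 -> S1 -> S5 -> S20 -> S2 -> S5
S5 first seen at step 6, revisited at step 9.
Cycle length = 9 - 6 = 3

3


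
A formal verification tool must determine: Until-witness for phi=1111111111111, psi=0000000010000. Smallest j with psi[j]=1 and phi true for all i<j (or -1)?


(phi U psi) at 0: need smallest j with psi[j]=1 and phi[i]=1 for all i in [0,j).
Scan from step 0:
  step 0: phi=1, psi=0 -> continue
  step 1: phi=1, psi=0 -> continue
  step 2: phi=1, psi=0 -> continue
  step 3: phi=1, psi=0 -> continue
  step 8: psi=1 and phi held for [0,8) -> witness found
Witness step = 8

8


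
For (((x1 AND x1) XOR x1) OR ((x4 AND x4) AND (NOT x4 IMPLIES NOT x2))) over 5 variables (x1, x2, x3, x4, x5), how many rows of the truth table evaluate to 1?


Formula: (((x1 AND x1) XOR x1) OR ((x4 AND x4) AND (NOT x4 IMPLIES NOT x2))) over 5 vars (32 rows)
Evaluate each row (x1, x2, x3, x4, x5 as bits, MSB first):
  row 0 [00000]: (((0 AND 0) XOR 0) OR ((0 AND 0) AND (NOT 0 IMPLIES NOT 0))) -> 0
  row 1 [00001]: (((0 AND 0) XOR 0) OR ((0 AND 0) AND (NOT 0 IMPLIES NOT 0))) -> 0
  row 2 [00010]: (((0 AND 0) XOR 0) OR ((1 AND 1) AND (NOT 1 IMPLIES NOT 0))) -> 1
  row 3 [00011]: (((0 AND 0) XOR 0) OR ((1 AND 1) AND (NOT 1 IMPLIES NOT 0))) -> 1
  row 4 [00100]: (((0 AND 0) XOR 0) OR ((0 AND 0) AND (NOT 0 IMPLIES NOT 0))) -> 0
  row 5 [00101]: (((0 AND 0) XOR 0) OR ((0 AND 0) AND (NOT 0 IMPLIES NOT 0))) -> 0
  row 6 [00110]: (((0 AND 0) XOR 0) OR ((1 AND 1) AND (NOT 1 IMPLIES NOT 0))) -> 1
  row 7 [00111]: (((0 AND 0) XOR 0) OR ((1 AND 1) AND (NOT 1 IMPLIES NOT 0))) -> 1
  row 8 [01000]: (((0 AND 0) XOR 0) OR ((0 AND 0) AND (NOT 0 IMPLIES NOT 1))) -> 0
  row 9 [01001]: (((0 AND 0) XOR 0) OR ((0 AND 0) AND (NOT 0 IMPLIES NOT 1))) -> 0
  row 10 [01010]: (((0 AND 0) XOR 0) OR ((1 AND 1) AND (NOT 1 IMPLIES NOT 1))) -> 1
  row 11 [01011]: (((0 AND 0) XOR 0) OR ((1 AND 1) AND (NOT 1 IMPLIES NOT 1))) -> 1
  row 12 [01100]: (((0 AND 0) XOR 0) OR ((0 AND 0) AND (NOT 0 IMPLIES NOT 1))) -> 0
  row 13 [01101]: (((0 AND 0) XOR 0) OR ((0 AND 0) AND (NOT 0 IMPLIES NOT 1))) -> 0
  row 14 [01110]: (((0 AND 0) XOR 0) OR ((1 AND 1) AND (NOT 1 IMPLIES NOT 1))) -> 1
  row 15 [01111]: (((0 AND 0) XOR 0) OR ((1 AND 1) AND (NOT 1 IMPLIES NOT 1))) -> 1
  row 16 [10000]: (((1 AND 1) XOR 1) OR ((0 AND 0) AND (NOT 0 IMPLIES NOT 0))) -> 0
  row 17 [10001]: (((1 AND 1) XOR 1) OR ((0 AND 0) AND (NOT 0 IMPLIES NOT 0))) -> 0
  row 18 [10010]: (((1 AND 1) XOR 1) OR ((1 AND 1) AND (NOT 1 IMPLIES NOT 0))) -> 1
  row 19 [10011]: (((1 AND 1) XOR 1) OR ((1 AND 1) AND (NOT 1 IMPLIES NOT 0))) -> 1
  row 20 [10100]: (((1 AND 1) XOR 1) OR ((0 AND 0) AND (NOT 0 IMPLIES NOT 0))) -> 0
  row 21 [10101]: (((1 AND 1) XOR 1) OR ((0 AND 0) AND (NOT 0 IMPLIES NOT 0))) -> 0
  row 22 [10110]: (((1 AND 1) XOR 1) OR ((1 AND 1) AND (NOT 1 IMPLIES NOT 0))) -> 1
  row 23 [10111]: (((1 AND 1) XOR 1) OR ((1 AND 1) AND (NOT 1 IMPLIES NOT 0))) -> 1
  row 24 [11000]: (((1 AND 1) XOR 1) OR ((0 AND 0) AND (NOT 0 IMPLIES NOT 1))) -> 0
  row 25 [11001]: (((1 AND 1) XOR 1) OR ((0 AND 0) AND (NOT 0 IMPLIES NOT 1))) -> 0
  row 26 [11010]: (((1 AND 1) XOR 1) OR ((1 AND 1) AND (NOT 1 IMPLIES NOT 1))) -> 1
  row 27 [11011]: (((1 AND 1) XOR 1) OR ((1 AND 1) AND (NOT 1 IMPLIES NOT 1))) -> 1
  row 28 [11100]: (((1 AND 1) XOR 1) OR ((0 AND 0) AND (NOT 0 IMPLIES NOT 1))) -> 0
  row 29 [11101]: (((1 AND 1) XOR 1) OR ((0 AND 0) AND (NOT 0 IMPLIES NOT 1))) -> 0
  row 30 [11110]: (((1 AND 1) XOR 1) OR ((1 AND 1) AND (NOT 1 IMPLIES NOT 1))) -> 1
  row 31 [11111]: (((1 AND 1) XOR 1) OR ((1 AND 1) AND (NOT 1 IMPLIES NOT 1))) -> 1
Full result column, 8 rows per line (x1,x2 fixed per line; x3,x4,x5 runs 000..111 left to right):
  rows 0-7 [x1,x2=00]: 00110011  (ones: 4)
  rows 8-15 [x1,x2=01]: 00110011  (ones: 4)
  rows 16-23 [x1,x2=10]: 00110011  (ones: 4)
  rows 24-31 [x1,x2=11]: 00110011  (ones: 4)
Count of 1-rows = 4+4+4+4 = 16

16


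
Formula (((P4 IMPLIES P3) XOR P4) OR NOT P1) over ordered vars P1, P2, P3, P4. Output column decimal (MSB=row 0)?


Formula: (((P4 IMPLIES P3) XOR P4) OR NOT P1) over P1, P2, P3, P4 (16 rows)
Evaluate each row (bits = P1,P2,P3,P4, MSB first):
  row 0 [0000]: (((0 IMPLIES 0) XOR 0) OR NOT 0) -> 1
  row 1 [0001]: (((1 IMPLIES 0) XOR 1) OR NOT 0) -> 1
  row 2 [0010]: (((0 IMPLIES 1) XOR 0) OR NOT 0) -> 1
  row 3 [0011]: (((1 IMPLIES 1) XOR 1) OR NOT 0) -> 1
  row 4 [0100]: (((0 IMPLIES 0) XOR 0) OR NOT 0) -> 1
  row 5 [0101]: (((1 IMPLIES 0) XOR 1) OR NOT 0) -> 1
  row 6 [0110]: (((0 IMPLIES 1) XOR 0) OR NOT 0) -> 1
  row 7 [0111]: (((1 IMPLIES 1) XOR 1) OR NOT 0) -> 1
  row 8 [1000]: (((0 IMPLIES 0) XOR 0) OR NOT 1) -> 1
  row 9 [1001]: (((1 IMPLIES 0) XOR 1) OR NOT 1) -> 1
  row 10 [1010]: (((0 IMPLIES 1) XOR 0) OR NOT 1) -> 1
  row 11 [1011]: (((1 IMPLIES 1) XOR 1) OR NOT 1) -> 0
  row 12 [1100]: (((0 IMPLIES 0) XOR 0) OR NOT 1) -> 1
  row 13 [1101]: (((1 IMPLIES 0) XOR 1) OR NOT 1) -> 1
  row 14 [1110]: (((0 IMPLIES 1) XOR 0) OR NOT 1) -> 1
  row 15 [1111]: (((1 IMPLIES 1) XOR 1) OR NOT 1) -> 0
Full result column, 4 rows per line (P1,P2 fixed per line; P3,P4 runs 00..11 left to right):
  rows 0-3 [P1,P2=00]: 1111  = hex F
  rows 4-7 [P1,P2=01]: 1111  = hex F
  rows 8-11 [P1,P2=10]: 1110  = hex E
  rows 12-15 [P1,P2=11]: 1110  = hex E
Output column (row 0 .. row 15) = 1111111111101110
Output column grouped in 4s = 1111 1111 1110 1110 = 0xFFEE
Convert to decimal digit by digit (value = value*16 + digit):
  F -> 15
  15*16 + 15 (F) = 255
  255*16 + 14 (E) = 4094
  4094*16 + 14 (E) = 65518
Decimal = 65518

65518


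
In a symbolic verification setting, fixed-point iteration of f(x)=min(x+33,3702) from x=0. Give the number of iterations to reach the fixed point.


Step 1: x=0, cap=3702, increment=33
Step 2: x grows by 33 each step until capped at 3702; fixed point is x=3702
Step 3: iterations = ceil(3702/33) = 113

113


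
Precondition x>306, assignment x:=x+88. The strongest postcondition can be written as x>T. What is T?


Formula: sp(P, x:=E) = exists old_x. (x = E[old_x/x]) AND P[old_x/x] (old_x is the value of x before the assignment; eliminate old_x by solving x = E[old_x/x] for old_x)
Step 1: Precondition P: x>306, i.e. old_x > 306
Step 2: Assignment gives x = old_x + 88, so old_x = x - 88
Step 3: Substitute into P: x - 88 > 306
Step 4: Simplify: x > 306+88 = 394

394


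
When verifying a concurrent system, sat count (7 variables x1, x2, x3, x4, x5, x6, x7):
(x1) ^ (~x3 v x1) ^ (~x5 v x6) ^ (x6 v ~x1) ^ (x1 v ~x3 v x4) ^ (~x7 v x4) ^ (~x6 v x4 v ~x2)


CNF with 7 clauses over 7 vars (128 assignments).
An assignment satisfies CNF iff every clause has >=1 true literal.
Check each row (bits = x1,x2,x3,x4,x5,x6,x7; clause T/F shown):
  row 0 [0000000]: clauses=FTTTTTT -> 0
  row 1 [0000001]: clauses=FTTTTFT -> 0
  row 2 [0000010]: clauses=FTTTTTT -> 0
  row 3 [0000011]: clauses=FTTTTFT -> 0
  row 4 [0000100]: clauses=FTFTTTT -> 0
  (every remaining row is evaluated the same way; all 128 results are listed next)
Full result column, 8 rows per line (x1,x2,x3,x4 fixed per line; x5,x6,x7 runs 000..111 left to right):
  rows 0-7 [x1,x2,x3,x4=0000]: 00000000  (ones: 0)
  rows 8-15 [x1,x2,x3,x4=0001]: 00000000  (ones: 0)
  rows 16-23 [x1,x2,x3,x4=0010]: 00000000  (ones: 0)
  rows 24-31 [x1,x2,x3,x4=0011]: 00000000  (ones: 0)
  rows 32-39 [x1,x2,x3,x4=0100]: 00000000  (ones: 0)
  rows 40-47 [x1,x2,x3,x4=0101]: 00000000  (ones: 0)
  rows 48-55 [x1,x2,x3,x4=0110]: 00000000  (ones: 0)
  rows 56-63 [x1,x2,x3,x4=0111]: 00000000  (ones: 0)
  rows 64-71 [x1,x2,x3,x4=1000]: 00100010  (ones: 2)
  rows 72-79 [x1,x2,x3,x4=1001]: 00110011  (ones: 4)
  rows 80-87 [x1,x2,x3,x4=1010]: 00100010  (ones: 2)
  rows 88-95 [x1,x2,x3,x4=1011]: 00110011  (ones: 4)
  rows 96-103 [x1,x2,x3,x4=1100]: 00000000  (ones: 0)
  rows 104-111 [x1,x2,x3,x4=1101]: 00110011  (ones: 4)
  rows 112-119 [x1,x2,x3,x4=1110]: 00000000  (ones: 0)
  rows 120-127 [x1,x2,x3,x4=1111]: 00110011  (ones: 4)
Satisfying assignments = 0+0+0+0+0+0+0+0+2+4+2+4+0+4+0+4 = 20

20


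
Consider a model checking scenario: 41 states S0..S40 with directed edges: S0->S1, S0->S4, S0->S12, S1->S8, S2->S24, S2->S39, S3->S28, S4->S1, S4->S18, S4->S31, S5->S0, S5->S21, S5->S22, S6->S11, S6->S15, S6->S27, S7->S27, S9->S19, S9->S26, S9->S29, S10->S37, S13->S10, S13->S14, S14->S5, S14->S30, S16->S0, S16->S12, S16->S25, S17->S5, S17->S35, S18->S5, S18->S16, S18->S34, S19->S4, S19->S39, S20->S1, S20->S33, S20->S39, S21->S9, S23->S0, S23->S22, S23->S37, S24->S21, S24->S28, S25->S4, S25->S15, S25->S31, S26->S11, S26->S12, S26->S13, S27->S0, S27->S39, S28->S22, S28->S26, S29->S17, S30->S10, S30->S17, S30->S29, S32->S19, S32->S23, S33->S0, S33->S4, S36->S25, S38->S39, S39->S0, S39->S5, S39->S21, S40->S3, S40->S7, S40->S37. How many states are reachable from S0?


BFS from S0:
  layer 0: {S0}
  layer 1: {S1, S4, S12}
  layer 2: {S8, S18, S31}
  layer 3: {S5, S16, S34}
  layer 4: {S21, S22, S25}
  layer 5: {S9, S15}
  layer 6: {S19, S26, S29}
  layer 7: {S11, S13, S17, S39}
  layer 8: {S10, S14, S35}
  layer 9: {S30, S37}
Reachable set: {S0, S1, S4, S5, S8, S9, S10, S11, S12, S13, S14, S15, S16, S17, S18, S19, S21, S22, S25, S26, S29, S30, S31, S34, S35, S37, S39}
Count = 27

27


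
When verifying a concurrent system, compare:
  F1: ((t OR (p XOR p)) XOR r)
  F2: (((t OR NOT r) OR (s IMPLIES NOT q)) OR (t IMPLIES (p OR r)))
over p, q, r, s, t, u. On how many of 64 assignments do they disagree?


F1 = ((t OR (p XOR p)) XOR r)
F2 = (((t OR NOT r) OR (s IMPLIES NOT q)) OR (t IMPLIES (p OR r)))
Evaluate both on each of 64 rows (bits = p,q,r,s,t,u):
  row 0 [000000]: F1=0 F2=1 (differ) -> 1
  row 1 [000001]: F1=0 F2=1 (differ) -> 1
  row 2 [000010]: F1=1 F2=1 -> 0
  row 3 [000011]: F1=1 F2=1 -> 0
  row 4 [000100]: F1=0 F2=1 (differ) -> 1
  (every remaining row is evaluated the same way; all 64 results are listed next)
Full result column, 8 rows per line (p,q,r fixed per line; s,t,u runs 000..111 left to right):
  rows 0-7 [p,q,r=000]: 11001100  (ones: 4)
  rows 8-15 [p,q,r=001]: 00110011  (ones: 4)
  rows 16-23 [p,q,r=010]: 11001100  (ones: 4)
  rows 24-31 [p,q,r=011]: 00110011  (ones: 4)
  rows 32-39 [p,q,r=100]: 11001100  (ones: 4)
  rows 40-47 [p,q,r=101]: 00110011  (ones: 4)
  rows 48-55 [p,q,r=110]: 11001100  (ones: 4)
  rows 56-63 [p,q,r=111]: 00110011  (ones: 4)
Disagreements = 4+4+4+4+4+4+4+4 = 32

32


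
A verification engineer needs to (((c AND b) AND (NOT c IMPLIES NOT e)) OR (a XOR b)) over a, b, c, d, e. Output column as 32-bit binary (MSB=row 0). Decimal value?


Formula: (((c AND b) AND (NOT c IMPLIES NOT e)) OR (a XOR b)) over a, b, c, d, e (32 rows)
Evaluate each row (bits = a,b,c,d,e, MSB first):
  row 0 [00000]: (((0 AND 0) AND (NOT 0 IMPLIES NOT 0)) OR (0 XOR 0)) -> 0
  row 1 [00001]: (((0 AND 0) AND (NOT 0 IMPLIES NOT 1)) OR (0 XOR 0)) -> 0
  row 2 [00010]: (((0 AND 0) AND (NOT 0 IMPLIES NOT 0)) OR (0 XOR 0)) -> 0
  row 3 [00011]: (((0 AND 0) AND (NOT 0 IMPLIES NOT 1)) OR (0 XOR 0)) -> 0
  row 4 [00100]: (((1 AND 0) AND (NOT 1 IMPLIES NOT 0)) OR (0 XOR 0)) -> 0
  row 5 [00101]: (((1 AND 0) AND (NOT 1 IMPLIES NOT 1)) OR (0 XOR 0)) -> 0
  row 6 [00110]: (((1 AND 0) AND (NOT 1 IMPLIES NOT 0)) OR (0 XOR 0)) -> 0
  row 7 [00111]: (((1 AND 0) AND (NOT 1 IMPLIES NOT 1)) OR (0 XOR 0)) -> 0
  row 8 [01000]: (((0 AND 1) AND (NOT 0 IMPLIES NOT 0)) OR (0 XOR 1)) -> 1
  row 9 [01001]: (((0 AND 1) AND (NOT 0 IMPLIES NOT 1)) OR (0 XOR 1)) -> 1
  row 10 [01010]: (((0 AND 1) AND (NOT 0 IMPLIES NOT 0)) OR (0 XOR 1)) -> 1
  row 11 [01011]: (((0 AND 1) AND (NOT 0 IMPLIES NOT 1)) OR (0 XOR 1)) -> 1
  row 12 [01100]: (((1 AND 1) AND (NOT 1 IMPLIES NOT 0)) OR (0 XOR 1)) -> 1
  row 13 [01101]: (((1 AND 1) AND (NOT 1 IMPLIES NOT 1)) OR (0 XOR 1)) -> 1
  row 14 [01110]: (((1 AND 1) AND (NOT 1 IMPLIES NOT 0)) OR (0 XOR 1)) -> 1
  row 15 [01111]: (((1 AND 1) AND (NOT 1 IMPLIES NOT 1)) OR (0 XOR 1)) -> 1
  row 16 [10000]: (((0 AND 0) AND (NOT 0 IMPLIES NOT 0)) OR (1 XOR 0)) -> 1
  row 17 [10001]: (((0 AND 0) AND (NOT 0 IMPLIES NOT 1)) OR (1 XOR 0)) -> 1
  row 18 [10010]: (((0 AND 0) AND (NOT 0 IMPLIES NOT 0)) OR (1 XOR 0)) -> 1
  row 19 [10011]: (((0 AND 0) AND (NOT 0 IMPLIES NOT 1)) OR (1 XOR 0)) -> 1
  row 20 [10100]: (((1 AND 0) AND (NOT 1 IMPLIES NOT 0)) OR (1 XOR 0)) -> 1
  row 21 [10101]: (((1 AND 0) AND (NOT 1 IMPLIES NOT 1)) OR (1 XOR 0)) -> 1
  row 22 [10110]: (((1 AND 0) AND (NOT 1 IMPLIES NOT 0)) OR (1 XOR 0)) -> 1
  row 23 [10111]: (((1 AND 0) AND (NOT 1 IMPLIES NOT 1)) OR (1 XOR 0)) -> 1
  row 24 [11000]: (((0 AND 1) AND (NOT 0 IMPLIES NOT 0)) OR (1 XOR 1)) -> 0
  row 25 [11001]: (((0 AND 1) AND (NOT 0 IMPLIES NOT 1)) OR (1 XOR 1)) -> 0
  row 26 [11010]: (((0 AND 1) AND (NOT 0 IMPLIES NOT 0)) OR (1 XOR 1)) -> 0
  row 27 [11011]: (((0 AND 1) AND (NOT 0 IMPLIES NOT 1)) OR (1 XOR 1)) -> 0
  row 28 [11100]: (((1 AND 1) AND (NOT 1 IMPLIES NOT 0)) OR (1 XOR 1)) -> 1
  row 29 [11101]: (((1 AND 1) AND (NOT 1 IMPLIES NOT 1)) OR (1 XOR 1)) -> 1
  row 30 [11110]: (((1 AND 1) AND (NOT 1 IMPLIES NOT 0)) OR (1 XOR 1)) -> 1
  row 31 [11111]: (((1 AND 1) AND (NOT 1 IMPLIES NOT 1)) OR (1 XOR 1)) -> 1
Full result column, 4 rows per line (a,b,c fixed per line; d,e runs 00..11 left to right):
  rows 0-3 [a,b,c=000]: 0000  = hex 0
  rows 4-7 [a,b,c=001]: 0000  = hex 0
  rows 8-11 [a,b,c=010]: 1111  = hex F
  rows 12-15 [a,b,c=011]: 1111  = hex F
  rows 16-19 [a,b,c=100]: 1111  = hex F
  rows 20-23 [a,b,c=101]: 1111  = hex F
  rows 24-27 [a,b,c=110]: 0000  = hex 0
  rows 28-31 [a,b,c=111]: 1111  = hex F
Output column (row 0 .. row 31) = 00000000111111111111111100001111
Output column grouped in 4s = 0000 0000 1111 1111 1111 1111 0000 1111 = 0x00FFFF0F
Convert to decimal digit by digit (value = value*16 + digit):
  0 -> 0
  0*16 + 0 = 0
  0*16 + 15 (F) = 15
  15*16 + 15 (F) = 255
  255*16 + 15 (F) = 4095
  4095*16 + 15 (F) = 65535
  65535*16 + 0 = 1048560
  1048560*16 + 15 (F) = 16776975
Decimal = 16776975

16776975


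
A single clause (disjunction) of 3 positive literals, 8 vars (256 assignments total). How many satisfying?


Step 1: Total=2^8=256
Step 2: Unsat when all 3 false: 2^5=32
Step 3: Sat=256-32=224

224


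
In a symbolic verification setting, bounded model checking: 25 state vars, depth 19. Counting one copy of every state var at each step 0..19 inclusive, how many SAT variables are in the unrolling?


BMC unrolls to depth k, creating one copy of each state var for steps 0..k.
Step count = 19 + 1 = 20 (steps 0 through 19)
Vars per step = 25
Total = 25 * 20 = 500

500


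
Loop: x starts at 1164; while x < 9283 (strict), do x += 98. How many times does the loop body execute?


Step 1: x goes from 1164 toward 9283 by 98; the body runs while x<9283, so iterations = ceil((bound-start)/step)
Step 2: Distance=8119
Step 3: ceil(8119/98)=83

83


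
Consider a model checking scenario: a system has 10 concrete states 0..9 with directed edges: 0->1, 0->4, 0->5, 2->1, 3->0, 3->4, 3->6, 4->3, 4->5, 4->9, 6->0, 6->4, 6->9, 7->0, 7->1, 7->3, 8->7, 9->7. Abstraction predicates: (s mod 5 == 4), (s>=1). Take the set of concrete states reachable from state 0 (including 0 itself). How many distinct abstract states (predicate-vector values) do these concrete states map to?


BFS from 0:
Concrete reachable: {0, 1, 3, 4, 5, 6, 7, 9}
Abstract via predicates (s mod 5 == 4), (s>=1):
  (0,0) <- {0}
  (0,1) <- {1, 3, 5, 6, 7}
  (1,1) <- {4, 9}
Distinct abstract states = 3

3


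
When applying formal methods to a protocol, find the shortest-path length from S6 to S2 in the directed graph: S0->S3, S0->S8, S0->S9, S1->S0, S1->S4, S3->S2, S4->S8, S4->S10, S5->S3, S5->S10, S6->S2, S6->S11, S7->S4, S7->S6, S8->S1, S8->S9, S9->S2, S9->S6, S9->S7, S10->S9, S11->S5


BFS layer-by-layer from S6:
  dist 0: {S6}
  dist 1: {S2, S11}
  -> S2 reached at distance 1
Shortest path length = 1

1


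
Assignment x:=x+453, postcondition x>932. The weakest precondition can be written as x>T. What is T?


Formula: wp(x:=E, P) = P[E/x] (substitute E for x in postcondition)
Step 1: Postcondition: x>932
Step 2: Substitute x+453 for x: x+453>932
Step 3: Solve for x: x > 932-453 = 479

479


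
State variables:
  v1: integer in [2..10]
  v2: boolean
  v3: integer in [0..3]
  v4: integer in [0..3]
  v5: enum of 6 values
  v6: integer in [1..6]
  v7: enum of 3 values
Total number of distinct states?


State space = product of domain sizes of all variables.
Domain sizes:
  v1 (integer in [2..10]): 9
  v2 (boolean): 2
  v3 (integer in [0..3]): 4
  v4 (integer in [0..3]): 4
  v5 (enum of 6 values): 6
  v6 (integer in [1..6]): 6
  v7 (enum of 3 values): 3
Product = 9 * 2 * 4 * 4 * 6 * 6 * 3 = 31104

31104


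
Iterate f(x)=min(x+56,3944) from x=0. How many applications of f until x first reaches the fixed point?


Step 1: x=0, cap=3944, increment=56
Step 2: x grows by 56 each step until capped at 3944; fixed point is x=3944
Step 3: iterations = ceil(3944/56) = 71

71


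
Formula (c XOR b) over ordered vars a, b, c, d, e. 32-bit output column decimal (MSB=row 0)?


Formula: (c XOR b) over a, b, c, d, e (32 rows)
Evaluate each row (bits = a,b,c,d,e, MSB first):
  row 0 [00000]: (0 XOR 0) -> 0
  row 1 [00001]: (0 XOR 0) -> 0
  row 2 [00010]: (0 XOR 0) -> 0
  row 3 [00011]: (0 XOR 0) -> 0
  row 4 [00100]: (1 XOR 0) -> 1
  row 5 [00101]: (1 XOR 0) -> 1
  row 6 [00110]: (1 XOR 0) -> 1
  row 7 [00111]: (1 XOR 0) -> 1
  row 8 [01000]: (0 XOR 1) -> 1
  row 9 [01001]: (0 XOR 1) -> 1
  row 10 [01010]: (0 XOR 1) -> 1
  row 11 [01011]: (0 XOR 1) -> 1
  row 12 [01100]: (1 XOR 1) -> 0
  row 13 [01101]: (1 XOR 1) -> 0
  row 14 [01110]: (1 XOR 1) -> 0
  row 15 [01111]: (1 XOR 1) -> 0
  row 16 [10000]: (0 XOR 0) -> 0
  row 17 [10001]: (0 XOR 0) -> 0
  row 18 [10010]: (0 XOR 0) -> 0
  row 19 [10011]: (0 XOR 0) -> 0
  row 20 [10100]: (1 XOR 0) -> 1
  row 21 [10101]: (1 XOR 0) -> 1
  row 22 [10110]: (1 XOR 0) -> 1
  row 23 [10111]: (1 XOR 0) -> 1
  row 24 [11000]: (0 XOR 1) -> 1
  row 25 [11001]: (0 XOR 1) -> 1
  row 26 [11010]: (0 XOR 1) -> 1
  row 27 [11011]: (0 XOR 1) -> 1
  row 28 [11100]: (1 XOR 1) -> 0
  row 29 [11101]: (1 XOR 1) -> 0
  row 30 [11110]: (1 XOR 1) -> 0
  row 31 [11111]: (1 XOR 1) -> 0
Full result column, 4 rows per line (a,b,c fixed per line; d,e runs 00..11 left to right):
  rows 0-3 [a,b,c=000]: 0000  = hex 0
  rows 4-7 [a,b,c=001]: 1111  = hex F
  rows 8-11 [a,b,c=010]: 1111  = hex F
  rows 12-15 [a,b,c=011]: 0000  = hex 0
  rows 16-19 [a,b,c=100]: 0000  = hex 0
  rows 20-23 [a,b,c=101]: 1111  = hex F
  rows 24-27 [a,b,c=110]: 1111  = hex F
  rows 28-31 [a,b,c=111]: 0000  = hex 0
Output column (row 0 .. row 31) = 00001111111100000000111111110000
Output column grouped in 4s = 0000 1111 1111 0000 0000 1111 1111 0000 = 0x0FF00FF0
Convert to decimal digit by digit (value = value*16 + digit):
  0 -> 0
  0*16 + 15 (F) = 15
  15*16 + 15 (F) = 255
  255*16 + 0 = 4080
  4080*16 + 0 = 65280
  65280*16 + 15 (F) = 1044495
  1044495*16 + 15 (F) = 16711935
  16711935*16 + 0 = 267390960
Decimal = 267390960

267390960


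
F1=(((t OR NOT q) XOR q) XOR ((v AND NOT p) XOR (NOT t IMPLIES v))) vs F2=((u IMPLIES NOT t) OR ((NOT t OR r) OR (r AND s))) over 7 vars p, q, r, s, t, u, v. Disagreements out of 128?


F1 = (((t OR NOT q) XOR q) XOR ((v AND NOT p) XOR (NOT t IMPLIES v)))
F2 = ((u IMPLIES NOT t) OR ((NOT t OR r) OR (r AND s)))
Evaluate both on each of 128 rows (bits = p,q,r,s,t,u,v):
  row 0 [0000000]: F1=1 F2=1 -> 0
  row 1 [0000001]: F1=1 F2=1 -> 0
  row 2 [0000010]: F1=1 F2=1 -> 0
  row 3 [0000011]: F1=1 F2=1 -> 0
  row 4 [0000100]: F1=0 F2=1 (differ) -> 1
  (every remaining row is evaluated the same way; all 128 results are listed next)
Full result column, 8 rows per line (p,q,r,s fixed per line; t,u,v runs 000..111 left to right):
  rows 0-7 [p,q,r,s=0000]: 00001001  (ones: 2)
  rows 8-15 [p,q,r,s=0001]: 00001001  (ones: 2)
  rows 16-23 [p,q,r,s=0010]: 00001010  (ones: 2)
  rows 24-31 [p,q,r,s=0011]: 00001010  (ones: 2)
  rows 32-39 [p,q,r,s=0100]: 00000110  (ones: 2)
  rows 40-47 [p,q,r,s=0101]: 00000110  (ones: 2)
  rows 48-55 [p,q,r,s=0110]: 00000101  (ones: 2)
  rows 56-63 [p,q,r,s=0111]: 00000101  (ones: 2)
  rows 64-71 [p,q,r,s=1000]: 01011100  (ones: 4)
  rows 72-79 [p,q,r,s=1001]: 01011100  (ones: 4)
  rows 80-87 [p,q,r,s=1010]: 01011111  (ones: 6)
  rows 88-95 [p,q,r,s=1011]: 01011111  (ones: 6)
  rows 96-103 [p,q,r,s=1100]: 01010011  (ones: 4)
  rows 104-111 [p,q,r,s=1101]: 01010011  (ones: 4)
  rows 112-119 [p,q,r,s=1110]: 01010000  (ones: 2)
  rows 120-127 [p,q,r,s=1111]: 01010000  (ones: 2)
Disagreements = 2+2+2+2+2+2+2+2+4+4+6+6+4+4+2+2 = 48

48
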